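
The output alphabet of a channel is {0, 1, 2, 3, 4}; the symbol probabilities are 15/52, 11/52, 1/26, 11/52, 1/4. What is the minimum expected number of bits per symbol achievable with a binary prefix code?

Repeatedly combine the two least-probable nodes; the expected code length is the sum of the merged weights.
merge 1/26 + 11/52 → 1/4
merge 11/52 + 1/4 → 6/13
merge 1/4 + 15/52 → 7/13
merge 6/13 + 7/13 → 1
L = 1/4 + 6/13 + 7/13 + 1 = 9/4 = 2.25 bits/symbol.

2.25 bits/symbol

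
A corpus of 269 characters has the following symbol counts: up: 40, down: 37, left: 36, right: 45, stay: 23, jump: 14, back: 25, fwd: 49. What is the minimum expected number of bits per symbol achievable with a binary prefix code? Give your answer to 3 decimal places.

Probabilities are the counts divided by 269.
Repeatedly combine the two least-probable nodes; the expected code length is the sum of the merged weights.
merge 14/269 + 23/269 → 37/269
merge 25/269 + 36/269 → 61/269
merge 37/269 + 37/269 → 74/269
merge 40/269 + 45/269 → 85/269
merge 49/269 + 61/269 → 110/269
merge 74/269 + 85/269 → 159/269
merge 110/269 + 159/269 → 1
L = 37/269 + 61/269 + 74/269 + 85/269 + 110/269 + 159/269 + 1 = 795/269 ≈ 2.955 bits/symbol.

2.955 bits/symbol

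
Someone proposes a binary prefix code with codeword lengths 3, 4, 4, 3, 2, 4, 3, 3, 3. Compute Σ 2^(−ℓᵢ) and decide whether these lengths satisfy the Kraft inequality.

1.0625; no

With common denominator 2^4 = 16: Σ 2^(−ℓᵢ) = 2/16 + 1/16 + 1/16 + 2/16 + 4/16 + 1/16 + 2/16 + 2/16 + 2/16 = 17/16 = 1.0625.
Kraft's inequality requires Σ ≤ 1; here Σ = 1.0625 > 1, so no such prefix code exists.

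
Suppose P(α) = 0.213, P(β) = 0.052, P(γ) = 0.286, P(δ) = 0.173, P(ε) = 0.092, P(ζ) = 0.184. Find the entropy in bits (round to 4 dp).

2.4175 bits

H = −Σ pᵢ log₂ pᵢ.
−0.213·log₂(0.213) = 0.4752
−0.052·log₂(0.052) = 0.2218
−0.286·log₂(0.286) = 0.5165
−0.173·log₂(0.173) = 0.4379
−0.092·log₂(0.092) = 0.3167
−0.184·log₂(0.184) = 0.4494
Sum ≈ 2.4175 → 2.4175 bits.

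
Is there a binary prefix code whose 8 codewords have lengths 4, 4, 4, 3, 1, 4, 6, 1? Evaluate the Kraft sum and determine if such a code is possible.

With common denominator 2^6 = 64: Σ 2^(−ℓᵢ) = 4/64 + 4/64 + 4/64 + 8/64 + 32/64 + 4/64 + 1/64 + 32/64 = 89/64 = 1.390625.
Kraft's inequality requires Σ ≤ 1; here Σ = 1.390625 > 1, so no such prefix code exists.

1.390625; no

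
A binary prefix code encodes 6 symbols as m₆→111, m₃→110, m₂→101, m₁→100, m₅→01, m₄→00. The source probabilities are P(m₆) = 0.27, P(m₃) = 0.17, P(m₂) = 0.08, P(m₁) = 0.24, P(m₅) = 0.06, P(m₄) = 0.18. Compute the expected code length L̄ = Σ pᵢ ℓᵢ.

2.76 bits/symbol

L̄ = Σ pᵢ·ℓᵢ = 0.27·3 + 0.17·3 + 0.08·3 + 0.24·3 + 0.06·2 + 0.18·2 = 2.76 bits/symbol.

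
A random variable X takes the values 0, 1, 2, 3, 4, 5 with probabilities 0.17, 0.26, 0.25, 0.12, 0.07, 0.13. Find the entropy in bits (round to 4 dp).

2.4581 bits

H = −Σ pᵢ log₂ pᵢ.
−0.17·log₂(0.17) = 0.4346
−0.26·log₂(0.26) = 0.5053
−0.25·log₂(0.25) = 0.5000
−0.12·log₂(0.12) = 0.3671
−0.07·log₂(0.07) = 0.2686
−0.13·log₂(0.13) = 0.3826
Sum ≈ 2.4581 → 2.4581 bits.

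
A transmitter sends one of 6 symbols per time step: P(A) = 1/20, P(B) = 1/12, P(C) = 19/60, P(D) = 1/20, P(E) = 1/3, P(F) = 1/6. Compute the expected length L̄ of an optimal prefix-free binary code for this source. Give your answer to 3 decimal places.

Repeatedly combine the two least-probable nodes; the expected code length is the sum of the merged weights.
merge 1/20 + 1/20 → 1/10
merge 1/12 + 1/10 → 11/60
merge 1/6 + 11/60 → 7/20
merge 19/60 + 1/3 → 13/20
merge 7/20 + 13/20 → 1
L = 1/10 + 11/60 + 7/20 + 13/20 + 1 = 137/60 ≈ 2.283 bits/symbol.

2.283 bits/symbol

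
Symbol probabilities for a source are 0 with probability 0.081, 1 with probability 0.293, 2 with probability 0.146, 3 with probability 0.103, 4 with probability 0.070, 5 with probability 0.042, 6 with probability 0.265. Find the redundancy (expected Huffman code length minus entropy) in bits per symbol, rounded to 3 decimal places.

Entropy H = −Σ p log₂ p ≈ 2.5240 bits.
Huffman merges: 21/500+7/100→14/125; 81/1000+103/1000→23/125; 14/125+73/500→129/500; 23/125+129/500→221/500; 53/200+293/1000→279/500; 221/500+279/500→1. L = 1277/500 ≈ 2.5540.
L − H = 2.5540 − 2.5240 = 0.030 bits.

0.030 bits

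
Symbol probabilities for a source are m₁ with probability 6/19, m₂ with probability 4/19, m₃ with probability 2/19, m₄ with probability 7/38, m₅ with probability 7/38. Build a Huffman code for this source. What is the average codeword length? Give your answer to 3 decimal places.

2.289 bits/symbol

Repeatedly combine the two least-probable nodes; the expected code length is the sum of the merged weights.
merge 2/19 + 7/38 → 11/38
merge 7/38 + 4/19 → 15/38
merge 11/38 + 6/19 → 23/38
merge 15/38 + 23/38 → 1
L = 11/38 + 15/38 + 23/38 + 1 = 87/38 ≈ 2.289 bits/symbol.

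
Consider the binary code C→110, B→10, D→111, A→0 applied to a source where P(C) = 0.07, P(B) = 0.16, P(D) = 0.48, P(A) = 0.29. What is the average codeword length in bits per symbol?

2.26 bits/symbol

L̄ = Σ pᵢ·ℓᵢ = 0.07·3 + 0.16·2 + 0.48·3 + 0.29·1 = 2.26 bits/symbol.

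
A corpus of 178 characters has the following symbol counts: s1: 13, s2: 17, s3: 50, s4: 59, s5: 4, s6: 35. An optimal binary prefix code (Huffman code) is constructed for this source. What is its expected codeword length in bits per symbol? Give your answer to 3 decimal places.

2.287 bits/symbol

Probabilities are the counts divided by 178.
Repeatedly combine the two least-probable nodes; the expected code length is the sum of the merged weights.
merge 2/89 + 13/178 → 17/178
merge 17/178 + 17/178 → 17/89
merge 17/89 + 35/178 → 69/178
merge 25/89 + 59/178 → 109/178
merge 69/178 + 109/178 → 1
L = 17/178 + 17/89 + 69/178 + 109/178 + 1 = 407/178 ≈ 2.287 bits/symbol.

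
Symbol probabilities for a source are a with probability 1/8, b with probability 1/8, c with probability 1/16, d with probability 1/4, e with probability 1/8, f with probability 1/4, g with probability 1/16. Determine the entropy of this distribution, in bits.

Each probability is a power of 1/2, so log₂(1/p) is an integer.
H = Σ p·log₂(1/p) = 1/8·3 + 1/8·3 + 1/16·4 + 1/4·2 + 1/8·3 + 1/4·2 + 1/16·4 = 2.625 bits.

2.625 bits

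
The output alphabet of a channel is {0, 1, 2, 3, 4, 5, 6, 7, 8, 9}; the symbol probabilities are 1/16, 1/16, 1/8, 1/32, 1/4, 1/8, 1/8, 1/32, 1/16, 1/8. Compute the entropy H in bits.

Each probability is a power of 1/2, so log₂(1/p) is an integer.
H = Σ p·log₂(1/p) = 1/16·4 + 1/16·4 + 1/8·3 + 1/32·5 + 1/4·2 + 1/8·3 + 1/8·3 + 1/32·5 + 1/16·4 + 1/8·3 = 3.0625 bits.

3.0625 bits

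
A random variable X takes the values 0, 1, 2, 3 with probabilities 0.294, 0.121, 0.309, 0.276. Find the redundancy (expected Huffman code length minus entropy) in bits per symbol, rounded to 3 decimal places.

0.076 bits

Entropy H = −Σ p log₂ p ≈ 1.9241 bits.
Huffman merges: 121/1000+69/250→397/1000; 147/500+309/1000→603/1000; 397/1000+603/1000→1. L = 2 ≈ 2.0000.
L − H = 2.0000 − 1.9241 = 0.076 bits.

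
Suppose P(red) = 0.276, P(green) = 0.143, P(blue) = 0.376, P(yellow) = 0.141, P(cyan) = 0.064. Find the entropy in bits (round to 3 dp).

2.097 bits

H = −Σ pᵢ log₂ pᵢ.
−0.276·log₂(0.276) = 0.5126
−0.143·log₂(0.143) = 0.4012
−0.376·log₂(0.376) = 0.5306
−0.141·log₂(0.141) = 0.3985
−0.064·log₂(0.064) = 0.2538
Sum ≈ 2.0968 → 2.097 bits.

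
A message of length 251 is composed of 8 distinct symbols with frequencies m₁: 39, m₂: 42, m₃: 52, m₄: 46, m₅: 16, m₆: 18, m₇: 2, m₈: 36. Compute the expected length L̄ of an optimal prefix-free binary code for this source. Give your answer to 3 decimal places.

2.825 bits/symbol

Probabilities are the counts divided by 251.
Repeatedly combine the two least-probable nodes; the expected code length is the sum of the merged weights.
merge 2/251 + 16/251 → 18/251
merge 18/251 + 18/251 → 36/251
merge 36/251 + 36/251 → 72/251
merge 39/251 + 42/251 → 81/251
merge 46/251 + 52/251 → 98/251
merge 72/251 + 81/251 → 153/251
merge 98/251 + 153/251 → 1
L = 18/251 + 36/251 + 72/251 + 81/251 + 98/251 + 153/251 + 1 = 709/251 ≈ 2.825 bits/symbol.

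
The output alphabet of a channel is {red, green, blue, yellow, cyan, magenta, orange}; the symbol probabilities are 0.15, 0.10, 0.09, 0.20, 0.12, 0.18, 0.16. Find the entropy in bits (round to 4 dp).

H = −Σ pᵢ log₂ pᵢ.
−0.15·log₂(0.15) = 0.4105
−0.10·log₂(0.10) = 0.3322
−0.09·log₂(0.09) = 0.3127
−0.20·log₂(0.20) = 0.4644
−0.12·log₂(0.12) = 0.3671
−0.18·log₂(0.18) = 0.4453
−0.16·log₂(0.16) = 0.4230
Sum ≈ 2.7552 → 2.7552 bits.

2.7552 bits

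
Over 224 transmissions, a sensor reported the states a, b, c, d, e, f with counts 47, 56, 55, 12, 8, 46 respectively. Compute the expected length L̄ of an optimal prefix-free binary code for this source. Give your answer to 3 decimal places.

2.384 bits/symbol

Probabilities are the counts divided by 224.
Repeatedly combine the two least-probable nodes; the expected code length is the sum of the merged weights.
merge 1/28 + 3/56 → 5/56
merge 5/56 + 23/112 → 33/112
merge 47/224 + 55/224 → 51/112
merge 1/4 + 33/112 → 61/112
merge 51/112 + 61/112 → 1
L = 5/56 + 33/112 + 51/112 + 61/112 + 1 = 267/112 ≈ 2.384 bits/symbol.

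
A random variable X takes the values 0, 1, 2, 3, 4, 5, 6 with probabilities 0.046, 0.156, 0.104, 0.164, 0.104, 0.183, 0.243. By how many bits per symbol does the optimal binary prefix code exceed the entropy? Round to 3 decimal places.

Entropy H = −Σ p log₂ p ≈ 2.6737 bits.
Huffman merges: 23/500+13/125→3/20; 13/125+3/20→127/500; 39/250+41/250→8/25; 183/1000+243/1000→213/500; 127/500+8/25→287/500; 213/500+287/500→1. L = 681/250 ≈ 2.7240.
L − H = 2.7240 − 2.6737 = 0.050 bits.

0.050 bits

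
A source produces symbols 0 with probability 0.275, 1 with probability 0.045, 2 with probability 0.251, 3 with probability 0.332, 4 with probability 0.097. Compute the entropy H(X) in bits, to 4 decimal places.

H = −Σ pᵢ log₂ pᵢ.
−0.275·log₂(0.275) = 0.5122
−0.045·log₂(0.045) = 0.2013
−0.251·log₂(0.251) = 0.5006
−0.332·log₂(0.332) = 0.5281
−0.097·log₂(0.097) = 0.3265
Sum ≈ 2.0687 → 2.0687 bits.

2.0687 bits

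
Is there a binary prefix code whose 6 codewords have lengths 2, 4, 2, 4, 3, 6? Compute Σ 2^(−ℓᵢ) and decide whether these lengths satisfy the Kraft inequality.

0.765625; yes

With common denominator 2^6 = 64: Σ 2^(−ℓᵢ) = 16/64 + 4/64 + 16/64 + 4/64 + 8/64 + 1/64 = 49/64 = 0.765625.
Kraft's inequality requires Σ ≤ 1; here Σ = 0.765625 ≤ 1, so such a prefix code exists.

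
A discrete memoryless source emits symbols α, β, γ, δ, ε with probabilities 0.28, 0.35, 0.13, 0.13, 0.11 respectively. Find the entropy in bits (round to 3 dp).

2.160 bits

H = −Σ pᵢ log₂ pᵢ.
−0.28·log₂(0.28) = 0.5142
−0.35·log₂(0.35) = 0.5301
−0.13·log₂(0.13) = 0.3826
−0.13·log₂(0.13) = 0.3826
−0.11·log₂(0.11) = 0.3503
Sum ≈ 2.1599 → 2.160 bits.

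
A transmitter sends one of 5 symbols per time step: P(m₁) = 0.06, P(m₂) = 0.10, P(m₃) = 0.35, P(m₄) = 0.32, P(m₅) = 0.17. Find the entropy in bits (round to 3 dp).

H = −Σ pᵢ log₂ pᵢ.
−0.06·log₂(0.06) = 0.2435
−0.10·log₂(0.10) = 0.3322
−0.35·log₂(0.35) = 0.5301
−0.32·log₂(0.32) = 0.5260
−0.17·log₂(0.17) = 0.4346
Sum ≈ 2.0664 → 2.066 bits.

2.066 bits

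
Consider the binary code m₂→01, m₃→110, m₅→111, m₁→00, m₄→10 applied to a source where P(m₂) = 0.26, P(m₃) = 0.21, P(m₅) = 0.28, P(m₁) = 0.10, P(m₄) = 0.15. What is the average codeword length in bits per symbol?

2.49 bits/symbol

L̄ = Σ pᵢ·ℓᵢ = 0.26·2 + 0.21·3 + 0.28·3 + 0.10·2 + 0.15·2 = 2.49 bits/symbol.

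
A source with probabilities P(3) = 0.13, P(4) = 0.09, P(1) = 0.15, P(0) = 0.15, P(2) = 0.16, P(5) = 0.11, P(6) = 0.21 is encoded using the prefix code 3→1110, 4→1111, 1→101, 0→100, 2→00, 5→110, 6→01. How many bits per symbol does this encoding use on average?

L̄ = Σ pᵢ·ℓᵢ = 0.13·4 + 0.09·4 + 0.15·3 + 0.15·3 + 0.16·2 + 0.11·3 + 0.21·2 = 2.85 bits/symbol.

2.85 bits/symbol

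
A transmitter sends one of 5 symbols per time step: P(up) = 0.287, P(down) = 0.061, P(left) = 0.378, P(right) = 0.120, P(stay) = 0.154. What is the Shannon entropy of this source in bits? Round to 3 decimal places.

H = −Σ pᵢ log₂ pᵢ.
−0.287·log₂(0.287) = 0.5169
−0.061·log₂(0.061) = 0.2461
−0.378·log₂(0.378) = 0.5305
−0.120·log₂(0.120) = 0.3671
−0.154·log₂(0.154) = 0.4156
Sum ≈ 2.0762 → 2.076 bits.

2.076 bits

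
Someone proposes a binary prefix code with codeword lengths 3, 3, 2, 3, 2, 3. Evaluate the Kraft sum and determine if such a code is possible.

1; yes

With common denominator 2^3 = 8: Σ 2^(−ℓᵢ) = 1/8 + 1/8 + 2/8 + 1/8 + 2/8 + 1/8 = 8/8 = 1.
Kraft's inequality requires Σ ≤ 1; here Σ = 1 ≤ 1, so such a prefix code exists.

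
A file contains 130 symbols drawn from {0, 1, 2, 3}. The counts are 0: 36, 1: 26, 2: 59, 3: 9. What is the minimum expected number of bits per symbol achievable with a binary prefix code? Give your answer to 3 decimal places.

1.815 bits/symbol

Probabilities are the counts divided by 130.
Repeatedly combine the two least-probable nodes; the expected code length is the sum of the merged weights.
merge 9/130 + 1/5 → 7/26
merge 7/26 + 18/65 → 71/130
merge 59/130 + 71/130 → 1
L = 7/26 + 71/130 + 1 = 118/65 ≈ 1.815 bits/symbol.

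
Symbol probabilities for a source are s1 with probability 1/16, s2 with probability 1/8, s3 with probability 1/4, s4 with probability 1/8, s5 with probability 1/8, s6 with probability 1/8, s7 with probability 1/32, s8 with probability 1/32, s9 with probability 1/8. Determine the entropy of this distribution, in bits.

2.9375 bits

Each probability is a power of 1/2, so log₂(1/p) is an integer.
H = Σ p·log₂(1/p) = 1/16·4 + 1/8·3 + 1/4·2 + 1/8·3 + 1/8·3 + 1/8·3 + 1/32·5 + 1/32·5 + 1/8·3 = 2.9375 bits.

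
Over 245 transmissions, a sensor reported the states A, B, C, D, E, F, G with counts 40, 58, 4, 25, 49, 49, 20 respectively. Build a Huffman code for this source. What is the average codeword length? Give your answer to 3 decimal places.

2.661 bits/symbol

Probabilities are the counts divided by 245.
Repeatedly combine the two least-probable nodes; the expected code length is the sum of the merged weights.
merge 4/245 + 4/49 → 24/245
merge 24/245 + 5/49 → 1/5
merge 8/49 + 1/5 → 89/245
merge 1/5 + 1/5 → 2/5
merge 58/245 + 89/245 → 3/5
merge 2/5 + 3/5 → 1
L = 24/245 + 1/5 + 89/245 + 2/5 + 3/5 + 1 = 652/245 ≈ 2.661 bits/symbol.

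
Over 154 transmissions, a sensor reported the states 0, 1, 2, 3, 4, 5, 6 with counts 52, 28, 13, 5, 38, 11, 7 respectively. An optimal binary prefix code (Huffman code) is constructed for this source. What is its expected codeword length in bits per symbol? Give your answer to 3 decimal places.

Probabilities are the counts divided by 154.
Repeatedly combine the two least-probable nodes; the expected code length is the sum of the merged weights.
merge 5/154 + 1/22 → 6/77
merge 1/14 + 6/77 → 23/154
merge 13/154 + 23/154 → 18/77
merge 2/11 + 18/77 → 32/77
merge 19/77 + 26/77 → 45/77
merge 32/77 + 45/77 → 1
L = 6/77 + 23/154 + 18/77 + 32/77 + 45/77 + 1 = 379/154 ≈ 2.461 bits/symbol.

2.461 bits/symbol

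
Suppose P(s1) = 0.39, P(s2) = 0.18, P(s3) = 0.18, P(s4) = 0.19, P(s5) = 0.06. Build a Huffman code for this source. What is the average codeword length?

Repeatedly combine the two least-probable nodes; the expected code length is the sum of the merged weights.
merge 3/50 + 9/50 → 6/25
merge 9/50 + 19/100 → 37/100
merge 6/25 + 37/100 → 61/100
merge 39/100 + 61/100 → 1
L = 6/25 + 37/100 + 61/100 + 1 = 111/50 = 2.22 bits/symbol.

2.22 bits/symbol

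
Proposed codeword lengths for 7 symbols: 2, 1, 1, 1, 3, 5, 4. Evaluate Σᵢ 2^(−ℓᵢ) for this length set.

With common denominator 2^5 = 32: Σ 2^(−ℓᵢ) = 8/32 + 16/32 + 16/32 + 16/32 + 4/32 + 1/32 + 2/32 = 63/32 = 1.96875.

1.96875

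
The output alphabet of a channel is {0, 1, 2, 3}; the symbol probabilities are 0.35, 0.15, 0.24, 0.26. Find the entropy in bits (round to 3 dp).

1.940 bits

H = −Σ pᵢ log₂ pᵢ.
−0.35·log₂(0.35) = 0.5301
−0.15·log₂(0.15) = 0.4105
−0.24·log₂(0.24) = 0.4941
−0.26·log₂(0.26) = 0.5053
Sum ≈ 1.9401 → 1.940 bits.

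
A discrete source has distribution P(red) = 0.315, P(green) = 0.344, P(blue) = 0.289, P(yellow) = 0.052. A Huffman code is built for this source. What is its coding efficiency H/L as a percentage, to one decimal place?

Entropy H = −Σ p log₂ p ≈ 1.7939 bits.
Huffman merges: 13/250+289/1000→341/1000; 63/200+341/1000→82/125; 43/125+82/125→1. L = 1997/1000 ≈ 1.9970.
Efficiency = H/L = 1.7939/1.9970 = 89.8%.

89.8%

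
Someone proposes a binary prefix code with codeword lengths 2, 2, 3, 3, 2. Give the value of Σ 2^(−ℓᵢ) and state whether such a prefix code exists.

1; yes

With common denominator 2^3 = 8: Σ 2^(−ℓᵢ) = 2/8 + 2/8 + 1/8 + 1/8 + 2/8 = 8/8 = 1.
Kraft's inequality requires Σ ≤ 1; here Σ = 1 ≤ 1, so such a prefix code exists.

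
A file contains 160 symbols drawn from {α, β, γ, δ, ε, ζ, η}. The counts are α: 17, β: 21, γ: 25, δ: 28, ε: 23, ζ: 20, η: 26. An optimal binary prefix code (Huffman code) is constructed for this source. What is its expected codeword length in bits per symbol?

Probabilities are the counts divided by 160.
Repeatedly combine the two least-probable nodes; the expected code length is the sum of the merged weights.
merge 17/160 + 1/8 → 37/160
merge 21/160 + 23/160 → 11/40
merge 5/32 + 13/80 → 51/160
merge 7/40 + 37/160 → 13/32
merge 11/40 + 51/160 → 19/32
merge 13/32 + 19/32 → 1
L = 37/160 + 11/40 + 51/160 + 13/32 + 19/32 + 1 = 113/40 = 2.825 bits/symbol.

2.825 bits/symbol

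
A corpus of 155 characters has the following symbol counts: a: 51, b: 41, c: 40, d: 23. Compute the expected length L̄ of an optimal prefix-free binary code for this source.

Probabilities are the counts divided by 155.
Repeatedly combine the two least-probable nodes; the expected code length is the sum of the merged weights.
merge 23/155 + 8/31 → 63/155
merge 41/155 + 51/155 → 92/155
merge 63/155 + 92/155 → 1
L = 63/155 + 92/155 + 1 = 2 bits/symbol.

2 bits/symbol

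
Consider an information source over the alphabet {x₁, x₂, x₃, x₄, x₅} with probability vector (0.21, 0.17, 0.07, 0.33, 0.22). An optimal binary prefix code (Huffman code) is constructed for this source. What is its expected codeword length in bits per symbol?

Repeatedly combine the two least-probable nodes; the expected code length is the sum of the merged weights.
merge 7/100 + 17/100 → 6/25
merge 21/100 + 11/50 → 43/100
merge 6/25 + 33/100 → 57/100
merge 43/100 + 57/100 → 1
L = 6/25 + 43/100 + 57/100 + 1 = 56/25 = 2.24 bits/symbol.

2.24 bits/symbol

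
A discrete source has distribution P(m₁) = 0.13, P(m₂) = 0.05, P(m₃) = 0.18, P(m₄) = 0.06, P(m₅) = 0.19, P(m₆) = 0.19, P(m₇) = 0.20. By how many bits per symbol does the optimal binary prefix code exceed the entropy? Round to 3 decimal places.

Entropy H = −Σ p log₂ p ≈ 2.6624 bits.
Huffman merges: 1/20+3/50→11/100; 11/100+13/100→6/25; 9/50+19/100→37/100; 19/100+1/5→39/100; 6/25+37/100→61/100; 39/100+61/100→1. L = 68/25 ≈ 2.7200.
L − H = 2.7200 − 2.6624 = 0.058 bits.

0.058 bits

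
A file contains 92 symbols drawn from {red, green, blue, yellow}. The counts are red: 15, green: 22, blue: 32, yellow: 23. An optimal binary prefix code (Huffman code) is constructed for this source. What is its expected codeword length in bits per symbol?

Probabilities are the counts divided by 92.
Repeatedly combine the two least-probable nodes; the expected code length is the sum of the merged weights.
merge 15/92 + 11/46 → 37/92
merge 1/4 + 8/23 → 55/92
merge 37/92 + 55/92 → 1
L = 37/92 + 55/92 + 1 = 2 bits/symbol.

2 bits/symbol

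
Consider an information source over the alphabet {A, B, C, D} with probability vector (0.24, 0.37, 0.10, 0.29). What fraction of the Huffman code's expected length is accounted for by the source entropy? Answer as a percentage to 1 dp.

95.2%

Entropy H = −Σ p log₂ p ≈ 1.8750 bits.
Huffman merges: 1/10+6/25→17/50; 29/100+17/50→63/100; 37/100+63/100→1. L = 197/100 ≈ 1.9700.
Efficiency = H/L = 1.8750/1.9700 = 95.2%.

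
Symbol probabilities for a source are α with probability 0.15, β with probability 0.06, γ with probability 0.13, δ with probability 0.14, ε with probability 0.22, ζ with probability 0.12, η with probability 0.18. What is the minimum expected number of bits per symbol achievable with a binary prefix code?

Repeatedly combine the two least-probable nodes; the expected code length is the sum of the merged weights.
merge 3/50 + 3/25 → 9/50
merge 13/100 + 7/50 → 27/100
merge 3/20 + 9/50 → 33/100
merge 9/50 + 11/50 → 2/5
merge 27/100 + 33/100 → 3/5
merge 2/5 + 3/5 → 1
L = 9/50 + 27/100 + 33/100 + 2/5 + 3/5 + 1 = 139/50 = 2.78 bits/symbol.

2.78 bits/symbol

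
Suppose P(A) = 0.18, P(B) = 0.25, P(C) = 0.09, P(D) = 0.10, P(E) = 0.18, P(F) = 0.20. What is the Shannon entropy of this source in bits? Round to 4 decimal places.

H = −Σ pᵢ log₂ pᵢ.
−0.18·log₂(0.18) = 0.4453
−0.25·log₂(0.25) = 0.5000
−0.09·log₂(0.09) = 0.3127
−0.10·log₂(0.10) = 0.3322
−0.18·log₂(0.18) = 0.4453
−0.20·log₂(0.20) = 0.4644
Sum ≈ 2.4998 → 2.4998 bits.

2.4998 bits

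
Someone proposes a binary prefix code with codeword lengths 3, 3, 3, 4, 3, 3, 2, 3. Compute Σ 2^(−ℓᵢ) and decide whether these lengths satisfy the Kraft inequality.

1.0625; no

With common denominator 2^4 = 16: Σ 2^(−ℓᵢ) = 2/16 + 2/16 + 2/16 + 1/16 + 2/16 + 2/16 + 4/16 + 2/16 = 17/16 = 1.0625.
Kraft's inequality requires Σ ≤ 1; here Σ = 1.0625 > 1, so no such prefix code exists.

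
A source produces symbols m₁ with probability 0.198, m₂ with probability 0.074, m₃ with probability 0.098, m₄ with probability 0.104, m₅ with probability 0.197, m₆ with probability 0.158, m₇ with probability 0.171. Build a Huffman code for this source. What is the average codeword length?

Repeatedly combine the two least-probable nodes; the expected code length is the sum of the merged weights.
merge 37/500 + 49/500 → 43/250
merge 13/125 + 79/500 → 131/500
merge 171/1000 + 43/250 → 343/1000
merge 197/1000 + 99/500 → 79/200
merge 131/500 + 343/1000 → 121/200
merge 79/200 + 121/200 → 1
L = 43/250 + 131/500 + 343/1000 + 79/200 + 121/200 + 1 = 2777/1000 = 2.777 bits/symbol.

2.777 bits/symbol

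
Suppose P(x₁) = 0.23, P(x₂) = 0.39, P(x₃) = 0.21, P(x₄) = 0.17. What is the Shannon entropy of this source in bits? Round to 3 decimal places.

1.925 bits

H = −Σ pᵢ log₂ pᵢ.
−0.23·log₂(0.23) = 0.4877
−0.39·log₂(0.39) = 0.5298
−0.21·log₂(0.21) = 0.4728
−0.17·log₂(0.17) = 0.4346
Sum ≈ 1.9249 → 1.925 bits.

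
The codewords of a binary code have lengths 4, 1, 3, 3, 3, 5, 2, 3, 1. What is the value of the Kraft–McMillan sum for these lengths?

1.84375

With common denominator 2^5 = 32: Σ 2^(−ℓᵢ) = 2/32 + 16/32 + 4/32 + 4/32 + 4/32 + 1/32 + 8/32 + 4/32 + 16/32 = 59/32 = 1.84375.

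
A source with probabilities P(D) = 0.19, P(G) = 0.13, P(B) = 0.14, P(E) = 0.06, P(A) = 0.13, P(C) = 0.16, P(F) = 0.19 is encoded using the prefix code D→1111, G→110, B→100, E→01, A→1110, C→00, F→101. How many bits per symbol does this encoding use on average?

L̄ = Σ pᵢ·ℓᵢ = 0.19·4 + 0.13·3 + 0.14·3 + 0.06·2 + 0.13·4 + 0.16·2 + 0.19·3 = 3.1 bits/symbol.

3.1 bits/symbol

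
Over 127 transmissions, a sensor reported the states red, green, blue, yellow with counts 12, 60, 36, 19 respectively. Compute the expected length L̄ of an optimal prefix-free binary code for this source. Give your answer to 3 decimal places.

Probabilities are the counts divided by 127.
Repeatedly combine the two least-probable nodes; the expected code length is the sum of the merged weights.
merge 12/127 + 19/127 → 31/127
merge 31/127 + 36/127 → 67/127
merge 60/127 + 67/127 → 1
L = 31/127 + 67/127 + 1 = 225/127 ≈ 1.772 bits/symbol.

1.772 bits/symbol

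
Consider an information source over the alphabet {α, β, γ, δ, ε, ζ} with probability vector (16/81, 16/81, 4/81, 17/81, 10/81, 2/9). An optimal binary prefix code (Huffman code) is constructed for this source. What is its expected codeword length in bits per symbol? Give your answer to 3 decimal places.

2.543 bits/symbol

Repeatedly combine the two least-probable nodes; the expected code length is the sum of the merged weights.
merge 4/81 + 10/81 → 14/81
merge 14/81 + 16/81 → 10/27
merge 16/81 + 17/81 → 11/27
merge 2/9 + 10/27 → 16/27
merge 11/27 + 16/27 → 1
L = 14/81 + 10/27 + 11/27 + 16/27 + 1 = 206/81 ≈ 2.543 bits/symbol.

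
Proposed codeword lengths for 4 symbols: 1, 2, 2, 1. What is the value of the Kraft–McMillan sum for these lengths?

With common denominator 2^2 = 4: Σ 2^(−ℓᵢ) = 2/4 + 1/4 + 1/4 + 2/4 = 6/4 = 1.5.

1.5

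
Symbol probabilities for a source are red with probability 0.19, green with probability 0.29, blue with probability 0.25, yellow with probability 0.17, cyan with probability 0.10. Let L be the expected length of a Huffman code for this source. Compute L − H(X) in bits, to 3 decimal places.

Entropy H = −Σ p log₂ p ≈ 2.2399 bits.
Huffman merges: 1/10+17/100→27/100; 19/100+1/4→11/25; 27/100+29/100→14/25; 11/25+14/25→1. L = 227/100 ≈ 2.2700.
L − H = 2.2700 − 2.2399 = 0.030 bits.

0.030 bits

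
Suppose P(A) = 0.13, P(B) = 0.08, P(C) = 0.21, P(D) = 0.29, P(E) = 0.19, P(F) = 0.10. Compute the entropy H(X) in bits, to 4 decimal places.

H = −Σ pᵢ log₂ pᵢ.
−0.13·log₂(0.13) = 0.3826
−0.08·log₂(0.08) = 0.2915
−0.21·log₂(0.21) = 0.4728
−0.29·log₂(0.29) = 0.5179
−0.19·log₂(0.19) = 0.4552
−0.10·log₂(0.10) = 0.3322
Sum ≈ 2.4523 → 2.4523 bits.

2.4523 bits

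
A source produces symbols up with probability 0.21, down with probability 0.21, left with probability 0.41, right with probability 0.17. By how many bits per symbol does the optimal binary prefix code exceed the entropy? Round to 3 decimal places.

Entropy H = −Σ p log₂ p ≈ 1.9076 bits.
Huffman merges: 17/100+21/100→19/50; 21/100+19/50→59/100; 41/100+59/100→1. L = 197/100 ≈ 1.9700.
L − H = 1.9700 − 1.9076 = 0.062 bits.

0.062 bits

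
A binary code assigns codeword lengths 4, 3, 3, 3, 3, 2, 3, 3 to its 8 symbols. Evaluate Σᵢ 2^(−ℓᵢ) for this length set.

With common denominator 2^4 = 16: Σ 2^(−ℓᵢ) = 1/16 + 2/16 + 2/16 + 2/16 + 2/16 + 4/16 + 2/16 + 2/16 = 17/16 = 1.0625.

1.0625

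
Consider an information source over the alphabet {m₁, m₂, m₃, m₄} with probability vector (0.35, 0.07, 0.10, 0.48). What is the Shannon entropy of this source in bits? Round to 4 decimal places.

H = −Σ pᵢ log₂ pᵢ.
−0.35·log₂(0.35) = 0.5301
−0.07·log₂(0.07) = 0.2686
−0.10·log₂(0.10) = 0.3322
−0.48·log₂(0.48) = 0.5083
Sum ≈ 1.6391 → 1.6391 bits.

1.6391 bits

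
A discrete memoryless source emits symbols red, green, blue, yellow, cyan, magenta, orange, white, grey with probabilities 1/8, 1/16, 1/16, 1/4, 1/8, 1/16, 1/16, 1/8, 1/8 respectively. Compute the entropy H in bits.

Each probability is a power of 1/2, so log₂(1/p) is an integer.
H = Σ p·log₂(1/p) = 1/8·3 + 1/16·4 + 1/16·4 + 1/4·2 + 1/8·3 + 1/16·4 + 1/16·4 + 1/8·3 + 1/8·3 = 3 bits.

3 bits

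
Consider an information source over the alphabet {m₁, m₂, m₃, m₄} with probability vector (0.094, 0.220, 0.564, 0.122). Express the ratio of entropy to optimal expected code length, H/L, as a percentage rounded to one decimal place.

Entropy H = −Σ p log₂ p ≈ 1.6375 bits.
Huffman merges: 47/500+61/500→27/125; 27/125+11/50→109/250; 109/250+141/250→1. L = 413/250 ≈ 1.6520.
Efficiency = H/L = 1.6375/1.6520 = 99.1%.

99.1%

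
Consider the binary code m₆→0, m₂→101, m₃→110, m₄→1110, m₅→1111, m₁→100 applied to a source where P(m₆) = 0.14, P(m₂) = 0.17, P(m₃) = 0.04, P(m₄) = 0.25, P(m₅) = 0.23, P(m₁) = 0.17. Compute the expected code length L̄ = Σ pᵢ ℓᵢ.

3.2 bits/symbol

L̄ = Σ pᵢ·ℓᵢ = 0.14·1 + 0.17·3 + 0.04·3 + 0.25·4 + 0.23·4 + 0.17·3 = 3.2 bits/symbol.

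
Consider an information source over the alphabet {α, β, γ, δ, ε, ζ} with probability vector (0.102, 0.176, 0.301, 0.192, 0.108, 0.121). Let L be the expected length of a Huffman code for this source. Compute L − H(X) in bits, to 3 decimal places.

Entropy H = −Σ p log₂ p ≈ 2.4710 bits.
Huffman merges: 51/500+27/250→21/100; 121/1000+22/125→297/1000; 24/125+21/100→201/500; 297/1000+301/1000→299/500; 201/500+299/500→1. L = 2507/1000 ≈ 2.5070.
L − H = 2.5070 − 2.4710 = 0.036 bits.

0.036 bits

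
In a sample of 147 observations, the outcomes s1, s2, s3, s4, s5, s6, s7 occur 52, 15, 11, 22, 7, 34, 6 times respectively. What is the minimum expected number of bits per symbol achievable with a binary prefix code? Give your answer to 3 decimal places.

Probabilities are the counts divided by 147.
Repeatedly combine the two least-probable nodes; the expected code length is the sum of the merged weights.
merge 2/49 + 1/21 → 13/147
merge 11/147 + 13/147 → 8/49
merge 5/49 + 22/147 → 37/147
merge 8/49 + 34/147 → 58/147
merge 37/147 + 52/147 → 89/147
merge 58/147 + 89/147 → 1
L = 13/147 + 8/49 + 37/147 + 58/147 + 89/147 + 1 = 368/147 ≈ 2.503 bits/symbol.

2.503 bits/symbol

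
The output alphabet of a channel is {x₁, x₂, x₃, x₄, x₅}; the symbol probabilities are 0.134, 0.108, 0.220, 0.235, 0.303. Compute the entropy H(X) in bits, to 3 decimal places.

2.229 bits

H = −Σ pᵢ log₂ pᵢ.
−0.134·log₂(0.134) = 0.3886
−0.108·log₂(0.108) = 0.3468
−0.220·log₂(0.220) = 0.4806
−0.235·log₂(0.235) = 0.4910
−0.303·log₂(0.303) = 0.5220
Sum ≈ 2.2288 → 2.229 bits.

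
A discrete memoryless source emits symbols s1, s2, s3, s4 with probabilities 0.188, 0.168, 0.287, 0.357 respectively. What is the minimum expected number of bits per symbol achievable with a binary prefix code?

1.999 bits/symbol

Repeatedly combine the two least-probable nodes; the expected code length is the sum of the merged weights.
merge 21/125 + 47/250 → 89/250
merge 287/1000 + 89/250 → 643/1000
merge 357/1000 + 643/1000 → 1
L = 89/250 + 643/1000 + 1 = 1999/1000 = 1.999 bits/symbol.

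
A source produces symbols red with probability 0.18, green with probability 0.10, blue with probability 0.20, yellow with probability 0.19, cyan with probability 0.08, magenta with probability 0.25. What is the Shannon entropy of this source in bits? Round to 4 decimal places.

H = −Σ pᵢ log₂ pᵢ.
−0.18·log₂(0.18) = 0.4453
−0.10·log₂(0.10) = 0.3322
−0.20·log₂(0.20) = 0.4644
−0.19·log₂(0.19) = 0.4552
−0.08·log₂(0.08) = 0.2915
−0.25·log₂(0.25) = 0.5000
Sum ≈ 2.4886 → 2.4886 bits.

2.4886 bits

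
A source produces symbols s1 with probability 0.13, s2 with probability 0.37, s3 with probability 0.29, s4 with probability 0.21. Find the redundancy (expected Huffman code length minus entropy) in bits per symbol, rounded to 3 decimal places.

0.066 bits

Entropy H = −Σ p log₂ p ≈ 1.9041 bits.
Huffman merges: 13/100+21/100→17/50; 29/100+17/50→63/100; 37/100+63/100→1. L = 197/100 ≈ 1.9700.
L − H = 1.9700 − 1.9041 = 0.066 bits.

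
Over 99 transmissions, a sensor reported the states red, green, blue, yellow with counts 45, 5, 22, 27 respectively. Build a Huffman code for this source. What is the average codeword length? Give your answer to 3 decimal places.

Probabilities are the counts divided by 99.
Repeatedly combine the two least-probable nodes; the expected code length is the sum of the merged weights.
merge 5/99 + 2/9 → 3/11
merge 3/11 + 3/11 → 6/11
merge 5/11 + 6/11 → 1
L = 3/11 + 6/11 + 1 = 20/11 ≈ 1.818 bits/symbol.

1.818 bits/symbol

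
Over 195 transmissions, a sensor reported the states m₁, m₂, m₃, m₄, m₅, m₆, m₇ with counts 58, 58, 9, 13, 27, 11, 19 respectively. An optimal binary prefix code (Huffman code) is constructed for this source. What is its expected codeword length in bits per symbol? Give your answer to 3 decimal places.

Probabilities are the counts divided by 195.
Repeatedly combine the two least-probable nodes; the expected code length is the sum of the merged weights.
merge 3/65 + 11/195 → 4/39
merge 1/15 + 19/195 → 32/195
merge 4/39 + 9/65 → 47/195
merge 32/195 + 47/195 → 79/195
merge 58/195 + 58/195 → 116/195
merge 79/195 + 116/195 → 1
L = 4/39 + 32/195 + 47/195 + 79/195 + 116/195 + 1 = 163/65 ≈ 2.508 bits/symbol.

2.508 bits/symbol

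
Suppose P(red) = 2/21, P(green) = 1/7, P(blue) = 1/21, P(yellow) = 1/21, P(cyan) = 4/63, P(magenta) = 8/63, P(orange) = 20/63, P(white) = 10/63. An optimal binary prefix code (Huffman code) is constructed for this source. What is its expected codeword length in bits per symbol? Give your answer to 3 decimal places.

2.778 bits/symbol

Repeatedly combine the two least-probable nodes; the expected code length is the sum of the merged weights.
merge 1/21 + 1/21 → 2/21
merge 4/63 + 2/21 → 10/63
merge 2/21 + 8/63 → 2/9
merge 1/7 + 10/63 → 19/63
merge 10/63 + 2/9 → 8/21
merge 19/63 + 20/63 → 13/21
merge 8/21 + 13/21 → 1
L = 2/21 + 10/63 + 2/9 + 19/63 + 8/21 + 13/21 + 1 = 25/9 ≈ 2.778 bits/symbol.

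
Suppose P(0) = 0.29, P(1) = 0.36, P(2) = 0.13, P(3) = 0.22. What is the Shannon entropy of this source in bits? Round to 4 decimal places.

1.9117 bits

H = −Σ pᵢ log₂ pᵢ.
−0.29·log₂(0.29) = 0.5179
−0.36·log₂(0.36) = 0.5306
−0.13·log₂(0.13) = 0.3826
−0.22·log₂(0.22) = 0.4806
Sum ≈ 1.9117 → 1.9117 bits.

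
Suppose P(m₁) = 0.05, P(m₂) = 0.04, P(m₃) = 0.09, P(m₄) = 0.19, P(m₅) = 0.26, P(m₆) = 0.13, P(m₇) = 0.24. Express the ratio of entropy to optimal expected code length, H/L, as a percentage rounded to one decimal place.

Entropy H = −Σ p log₂ p ≈ 2.5518 bits.
Huffman merges: 1/25+1/20→9/100; 9/100+9/100→9/50; 13/100+9/50→31/100; 19/100+6/25→43/100; 13/50+31/100→57/100; 43/100+57/100→1. L = 129/50 ≈ 2.5800.
Efficiency = H/L = 2.5518/2.5800 = 98.9%.

98.9%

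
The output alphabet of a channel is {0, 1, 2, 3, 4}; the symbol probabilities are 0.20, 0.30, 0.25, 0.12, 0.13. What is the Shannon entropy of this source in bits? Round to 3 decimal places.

2.235 bits

H = −Σ pᵢ log₂ pᵢ.
−0.20·log₂(0.20) = 0.4644
−0.30·log₂(0.30) = 0.5211
−0.25·log₂(0.25) = 0.5000
−0.12·log₂(0.12) = 0.3671
−0.13·log₂(0.13) = 0.3826
Sum ≈ 2.2352 → 2.235 bits.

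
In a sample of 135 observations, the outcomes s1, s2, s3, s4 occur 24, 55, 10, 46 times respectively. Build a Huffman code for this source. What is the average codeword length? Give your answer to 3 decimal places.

1.844 bits/symbol

Probabilities are the counts divided by 135.
Repeatedly combine the two least-probable nodes; the expected code length is the sum of the merged weights.
merge 2/27 + 8/45 → 34/135
merge 34/135 + 46/135 → 16/27
merge 11/27 + 16/27 → 1
L = 34/135 + 16/27 + 1 = 83/45 ≈ 1.844 bits/symbol.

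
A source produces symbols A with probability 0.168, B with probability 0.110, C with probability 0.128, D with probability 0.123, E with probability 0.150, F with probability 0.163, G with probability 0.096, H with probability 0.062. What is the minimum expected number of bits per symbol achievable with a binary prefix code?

2.99 bits/symbol

Repeatedly combine the two least-probable nodes; the expected code length is the sum of the merged weights.
merge 31/500 + 12/125 → 79/500
merge 11/100 + 123/1000 → 233/1000
merge 16/125 + 3/20 → 139/500
merge 79/500 + 163/1000 → 321/1000
merge 21/125 + 233/1000 → 401/1000
merge 139/500 + 321/1000 → 599/1000
merge 401/1000 + 599/1000 → 1
L = 79/500 + 233/1000 + 139/500 + 321/1000 + 401/1000 + 599/1000 + 1 = 299/100 = 2.99 bits/symbol.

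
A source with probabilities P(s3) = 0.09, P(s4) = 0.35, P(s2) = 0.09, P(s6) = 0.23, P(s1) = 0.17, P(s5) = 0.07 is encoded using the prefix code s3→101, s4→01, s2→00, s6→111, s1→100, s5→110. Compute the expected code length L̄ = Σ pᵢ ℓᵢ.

L̄ = Σ pᵢ·ℓᵢ = 0.09·3 + 0.35·2 + 0.09·2 + 0.23·3 + 0.17·3 + 0.07·3 = 2.56 bits/symbol.

2.56 bits/symbol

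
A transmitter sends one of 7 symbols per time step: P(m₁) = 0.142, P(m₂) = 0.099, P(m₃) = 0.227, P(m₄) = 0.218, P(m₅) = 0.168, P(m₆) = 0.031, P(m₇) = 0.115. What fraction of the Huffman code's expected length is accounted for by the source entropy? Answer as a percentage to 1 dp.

98.4%

Entropy H = −Σ p log₂ p ≈ 2.6414 bits.
Huffman merges: 31/1000+99/1000→13/100; 23/200+13/100→49/200; 71/500+21/125→31/100; 109/500+227/1000→89/200; 49/200+31/100→111/200; 89/200+111/200→1. L = 537/200 ≈ 2.6850.
Efficiency = H/L = 2.6414/2.6850 = 98.4%.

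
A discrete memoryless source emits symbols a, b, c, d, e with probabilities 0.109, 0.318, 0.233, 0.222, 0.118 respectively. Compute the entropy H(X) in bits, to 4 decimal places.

2.2097 bits

H = −Σ pᵢ log₂ pᵢ.
−0.109·log₂(0.109) = 0.3485
−0.318·log₂(0.318) = 0.5256
−0.233·log₂(0.233) = 0.4897
−0.222·log₂(0.222) = 0.4820
−0.118·log₂(0.118) = 0.3638
Sum ≈ 2.2097 → 2.2097 bits.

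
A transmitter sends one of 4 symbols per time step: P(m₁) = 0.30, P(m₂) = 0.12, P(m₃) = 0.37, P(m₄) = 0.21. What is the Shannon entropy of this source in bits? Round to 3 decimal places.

H = −Σ pᵢ log₂ pᵢ.
−0.30·log₂(0.30) = 0.5211
−0.12·log₂(0.12) = 0.3671
−0.37·log₂(0.37) = 0.5307
−0.21·log₂(0.21) = 0.4728
Sum ≈ 1.8917 → 1.892 bits.

1.892 bits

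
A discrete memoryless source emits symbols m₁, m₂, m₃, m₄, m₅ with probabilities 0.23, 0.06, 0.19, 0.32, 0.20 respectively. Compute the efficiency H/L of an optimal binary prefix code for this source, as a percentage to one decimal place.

96.7%

Entropy H = −Σ p log₂ p ≈ 2.1768 bits.
Huffman merges: 3/50+19/100→1/4; 1/5+23/100→43/100; 1/4+8/25→57/100; 43/100+57/100→1. L = 9/4 ≈ 2.2500.
Efficiency = H/L = 2.1768/2.2500 = 96.7%.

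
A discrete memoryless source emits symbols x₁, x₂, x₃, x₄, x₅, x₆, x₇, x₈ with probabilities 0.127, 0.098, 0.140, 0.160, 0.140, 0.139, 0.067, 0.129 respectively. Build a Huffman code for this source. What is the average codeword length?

3 bits/symbol

Repeatedly combine the two least-probable nodes; the expected code length is the sum of the merged weights.
merge 67/1000 + 49/500 → 33/200
merge 127/1000 + 129/1000 → 32/125
merge 139/1000 + 7/50 → 279/1000
merge 7/50 + 4/25 → 3/10
merge 33/200 + 32/125 → 421/1000
merge 279/1000 + 3/10 → 579/1000
merge 421/1000 + 579/1000 → 1
L = 33/200 + 32/125 + 279/1000 + 3/10 + 421/1000 + 579/1000 + 1 = 3 bits/symbol.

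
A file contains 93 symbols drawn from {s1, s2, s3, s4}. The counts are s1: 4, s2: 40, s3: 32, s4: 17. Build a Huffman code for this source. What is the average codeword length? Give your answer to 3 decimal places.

1.796 bits/symbol

Probabilities are the counts divided by 93.
Repeatedly combine the two least-probable nodes; the expected code length is the sum of the merged weights.
merge 4/93 + 17/93 → 7/31
merge 7/31 + 32/93 → 53/93
merge 40/93 + 53/93 → 1
L = 7/31 + 53/93 + 1 = 167/93 ≈ 1.796 bits/symbol.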